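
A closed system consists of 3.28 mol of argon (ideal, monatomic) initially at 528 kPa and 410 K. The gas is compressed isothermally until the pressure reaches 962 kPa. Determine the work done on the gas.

6710 J

V₁ = nRT₁/P₁ = 3.28×8.314×410/528 = 21.2 L.
Isothermal: T stays 410 K; PV = const ⇒ V₂ = 11.6 L, P₂ = 962 kPa.
W = nRT ln(V₂/V₁) = 3.28×8.314×410×ln(0.549) = -6710 J.
Work done on the gas = −W_by = 6710 J.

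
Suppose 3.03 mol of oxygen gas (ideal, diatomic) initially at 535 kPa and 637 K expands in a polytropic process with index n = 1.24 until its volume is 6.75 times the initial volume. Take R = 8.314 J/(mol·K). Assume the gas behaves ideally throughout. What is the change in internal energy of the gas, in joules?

-14700 J

V₁ = nRT₁/P₁ = 3.03×8.314×637/535 = 30.0 L.
Polytropic n=1.24: T₂ = T₁(V₁/V₂)^(n−1) = 637×(0.148)^0.24 = 403 K; P₂ = P₁(V₁/V₂)^n = 50.1 kPa.
For an ideal gas ΔU = nCvΔT with Cv = (5/2)R = 20.8 J/(mol·K).
ΔU = 3.03×20.8×(403−637) = -14700 J.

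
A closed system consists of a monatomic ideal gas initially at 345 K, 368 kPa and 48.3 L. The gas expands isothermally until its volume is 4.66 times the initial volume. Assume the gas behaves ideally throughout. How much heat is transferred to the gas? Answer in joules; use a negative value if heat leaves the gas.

n = P₁V₁/(RT₁) = 368×48.3/(8.314×345) = 6.20 mol.
Isothermal: T stays 345 K; PV = const ⇒ V₂ = 225 L, P₂ = 79.0 kPa.
ΔU = 0 (ideal gas, T constant).
W = nRT ln(V₂/V₁) = 6.20×8.314×345×ln(4.66) = 27400 J.
Q = ΔU + W = 27400 J.

27400 J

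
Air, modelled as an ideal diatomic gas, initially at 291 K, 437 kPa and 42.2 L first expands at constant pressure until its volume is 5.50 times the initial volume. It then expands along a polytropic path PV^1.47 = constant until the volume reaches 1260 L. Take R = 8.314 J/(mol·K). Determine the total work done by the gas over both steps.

n = P₁V₁/(RT₁) = 437×42.2/(8.314×291) = 7.62 mol.
Step 1 — Isobaric: P stays 437 kPa; V/T = const ⇒ T₂ = 1600 K, V₂ = 232 L.
W = PΔV = 437×(232−42.2) kPa·L = 83000 J.
ΔU = nCvΔT = 7.62×20.8×(1600−291) = 207000 J.
Q = ΔU + W = nCpΔT = 290000 J.
State after step 1: P = 437 kPa, V = 232 L, T = 1600 K.
Step 2 — Polytropic n=1.47: T₂ = T₁(V₁/V₂)^(n−1) = 1600×(0.184)^0.47 = 723 K; P₂ = P₁(V₁/V₂)^n = 36.3 kPa.
W = (P₁V₁−P₂V₂)/(n−1) = (437×232−36.3×1260)/0.47 = 118000 J.
ΔU = nCvΔT = 7.62×20.8×(723−1600) = -139000 J.
Q = ΔU + W = -20700 J.
Net over both steps: W = 201000 J, Q = 270000 J, ΔU = 68400 J.

201000 J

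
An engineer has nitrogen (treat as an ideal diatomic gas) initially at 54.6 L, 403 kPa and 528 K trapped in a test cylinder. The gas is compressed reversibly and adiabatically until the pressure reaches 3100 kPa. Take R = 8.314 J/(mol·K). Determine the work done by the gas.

n = P₁V₁/(RT₁) = 403×54.6/(8.314×528) = 5.01 mol.
Adiabatic: T₂/T₁ = (P₂/P₁)^((γ−1)/γ) ⇒ T₂ = 528×(7.69)^0.286 = 946 K; V₂ = 12.7 L.
ΔU = nCvΔT = 5.01×20.8×(946−528) = 43500 J.
Q = 0 for an adiabatic process, so W = −ΔU = -43500 J.

-43500 J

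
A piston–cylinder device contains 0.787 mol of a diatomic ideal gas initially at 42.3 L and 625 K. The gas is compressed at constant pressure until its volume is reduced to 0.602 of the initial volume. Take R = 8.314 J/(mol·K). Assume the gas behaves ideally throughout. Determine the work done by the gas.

-1630 J

P₁ = nRT₁/V₁ = 0.787×8.314×625/42.3 = 96.7 kPa.
Isobaric: P stays 96.7 kPa; V/T = const ⇒ T₂ = 376 K, V₂ = 25.5 L.
W = PΔV = 96.7×(25.5−42.3) kPa·L = -1630 J.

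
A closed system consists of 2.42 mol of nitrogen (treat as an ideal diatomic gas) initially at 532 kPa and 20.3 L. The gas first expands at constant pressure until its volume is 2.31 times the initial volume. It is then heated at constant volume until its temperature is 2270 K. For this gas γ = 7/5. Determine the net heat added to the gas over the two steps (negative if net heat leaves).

T₁ = P₁V₁/(nR) = 532×20.3/(2.42×8.314) = 537 K.
Step 1 — Isobaric: P stays 532 kPa; V/T = const ⇒ T₂ = 1240 K, V₂ = 46.9 L.
W = PΔV = 532×(46.9−20.3) kPa·L = 14100 J.
ΔU = nCvΔT = 2.42×20.8×(1240−537) = 35400 J.
Q = ΔU + W = nCpΔT = 49500 J.
State after step 1: P = 532 kPa, V = 46.9 L, T = 1240 K.
Step 2 — Isochoric: V stays 46.9 L; P/T = const ⇒ T₂ = 2270 K, P₂ = 974 kPa.
W = 0 (no volume change).
ΔU = nCvΔT = 2.42×20.8×(2270−1240) = 51800 J.
Q = ΔU = 51800 J.
Net over both steps: W = 14100 J, Q = 101000 J, ΔU = 87200 J.

101000 J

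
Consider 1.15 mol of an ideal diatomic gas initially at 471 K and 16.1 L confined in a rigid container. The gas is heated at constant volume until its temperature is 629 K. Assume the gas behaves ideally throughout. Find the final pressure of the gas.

374 kPa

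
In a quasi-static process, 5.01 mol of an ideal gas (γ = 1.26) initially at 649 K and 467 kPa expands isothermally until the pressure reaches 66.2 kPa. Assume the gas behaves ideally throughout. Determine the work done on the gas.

-52800 J

V₁ = nRT₁/P₁ = 5.01×8.314×649/467 = 57.9 L.
Isothermal: T stays 649 K; PV = const ⇒ V₂ = 408 L, P₂ = 66.2 kPa.
W = nRT ln(V₂/V₁) = 5.01×8.314×649×ln(7.05) = 52800 J.
Work done on the gas = −W_by = -52800 J.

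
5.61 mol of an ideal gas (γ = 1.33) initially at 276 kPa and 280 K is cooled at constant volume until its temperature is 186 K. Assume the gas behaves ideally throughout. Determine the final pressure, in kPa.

183 kPa

V₁ = nRT₁/P₁ = 5.61×8.314×280/276 = 47.3 L.
Isochoric: V stays 47.3 L; P/T = const ⇒ T₂ = 186 K, P₂ = 183 kPa.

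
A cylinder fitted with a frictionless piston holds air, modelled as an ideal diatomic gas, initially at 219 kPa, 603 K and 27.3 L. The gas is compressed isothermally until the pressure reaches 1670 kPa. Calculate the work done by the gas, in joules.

n = P₁V₁/(RT₁) = 219×27.3/(8.314×603) = 1.19 mol.
Isothermal: T stays 603 K; PV = const ⇒ V₂ = 3.58 L, P₂ = 1670 kPa.
W = nRT ln(V₂/V₁) = 1.19×8.314×603×ln(0.131) = -12100 J.

-12100 J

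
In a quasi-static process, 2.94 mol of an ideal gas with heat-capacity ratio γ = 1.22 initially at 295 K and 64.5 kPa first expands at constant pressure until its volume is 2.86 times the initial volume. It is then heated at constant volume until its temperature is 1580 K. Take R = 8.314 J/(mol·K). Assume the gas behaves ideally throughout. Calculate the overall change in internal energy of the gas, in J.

143000 J

V₁ = nRT₁/P₁ = 2.94×8.314×295/64.5 = 112 L.
Step 1 — Isobaric: P stays 64.5 kPa; V/T = const ⇒ T₂ = 844 K, V₂ = 320 L.
W = PΔV = 64.5×(320−112) kPa·L = 13400 J.
ΔU = nCvΔT = 2.94×37.8×(844−295) = 61000 J.
Q = ΔU + W = nCpΔT = 74400 J.
State after step 1: P = 64.5 kPa, V = 320 L, T = 844 K.
Step 2 — Isochoric: V stays 320 L; P/T = const ⇒ T₂ = 1580 K, P₂ = 121 kPa.
W = 0 (no volume change).
ΔU = nCvΔT = 2.94×37.8×(1580−844) = 81800 J.
Q = ΔU = 81800 J.
Net over both steps: W = 13400 J, Q = 156000 J, ΔU = 143000 J.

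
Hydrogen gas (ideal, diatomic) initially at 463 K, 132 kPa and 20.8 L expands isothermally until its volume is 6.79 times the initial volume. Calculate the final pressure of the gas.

Isothermal: T stays 463 K; PV = const ⇒ V₂ = 141 L, P₂ = 19.4 kPa.

19.4 kPa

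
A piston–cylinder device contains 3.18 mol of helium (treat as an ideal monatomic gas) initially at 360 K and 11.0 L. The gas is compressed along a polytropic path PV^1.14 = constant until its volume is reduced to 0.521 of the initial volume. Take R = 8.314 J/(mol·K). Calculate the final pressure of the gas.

1820 kPa

P₁ = nRT₁/V₁ = 3.18×8.314×360/11.0 = 865 kPa.
Polytropic n=1.14: T₂ = T₁(V₁/V₂)^(n−1) = 360×(1.92)^0.14 = 394 K; P₂ = P₁(V₁/V₂)^n = 1820 kPa.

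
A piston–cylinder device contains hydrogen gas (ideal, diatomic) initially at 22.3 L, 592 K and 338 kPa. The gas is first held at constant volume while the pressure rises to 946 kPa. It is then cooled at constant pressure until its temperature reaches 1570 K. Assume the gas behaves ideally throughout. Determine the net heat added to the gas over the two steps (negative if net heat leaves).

30000 J

n = P₁V₁/(RT₁) = 338×22.3/(8.314×592) = 1.53 mol.
Step 1 — Isochoric: V stays 22.3 L; P/T = const ⇒ T₂ = 1660 K, P₂ = 946 kPa.
W = 0 (no volume change).
ΔU = nCvΔT = 1.53×20.8×(1660−592) = 33900 J.
Q = ΔU = 33900 J.
State after step 1: P = 946 kPa, V = 22.3 L, T = 1660 K.
Step 2 — Isobaric: P stays 946 kPa; V/T = const ⇒ T₂ = 1570 K, V₂ = 21.1 L.
W = PΔV = 946×(21.1−22.3) kPa·L = -1110 J.
ΔU = nCvΔT = 1.53×20.8×(1570−1660) = -2770 J.
Q = ΔU + W = nCpΔT = -3870 J.
Net over both steps: W = -1110 J, Q = 30000 J, ΔU = 31100 J.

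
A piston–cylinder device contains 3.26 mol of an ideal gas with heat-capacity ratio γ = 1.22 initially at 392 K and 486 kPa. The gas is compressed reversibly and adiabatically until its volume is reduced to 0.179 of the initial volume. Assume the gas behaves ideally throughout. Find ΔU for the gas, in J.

V₁ = nRT₁/P₁ = 3.26×8.314×392/486 = 21.9 L.
Adiabatic: TV^(γ−1) = const ⇒ T₂ = 392×(5.59)^0.220 = 572 K; PV^γ = const ⇒ P₂ = 3960 kPa.
For an ideal gas ΔU = nCvΔT with Cv = R/(γ−1) = 37.8 J/(mol·K).
ΔU = 3.26×37.8×(572−392) = 22200 J.

22200 J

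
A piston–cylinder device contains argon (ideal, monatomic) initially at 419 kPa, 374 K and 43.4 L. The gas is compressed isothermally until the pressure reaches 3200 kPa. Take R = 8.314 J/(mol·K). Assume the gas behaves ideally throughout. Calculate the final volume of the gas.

5.68 L

Isothermal: T stays 374 K; PV = const ⇒ V₂ = 5.68 L, P₂ = 3200 kPa.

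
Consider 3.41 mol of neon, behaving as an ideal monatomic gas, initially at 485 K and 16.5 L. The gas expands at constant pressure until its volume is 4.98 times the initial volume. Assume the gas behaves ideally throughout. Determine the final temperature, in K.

2420 K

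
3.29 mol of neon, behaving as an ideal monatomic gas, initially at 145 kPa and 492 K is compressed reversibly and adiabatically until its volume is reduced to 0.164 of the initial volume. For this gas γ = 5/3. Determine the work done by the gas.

-47200 J

V₁ = nRT₁/P₁ = 3.29×8.314×492/145 = 92.8 L.
Adiabatic: TV^(γ−1) = const ⇒ T₂ = 492×(6.10)^0.667 = 1640 K; PV^γ = const ⇒ P₂ = 2950 kPa.
ΔU = nCvΔT = 3.29×12.5×(1640−492) = 47200 J.
Q = 0 for an adiabatic process, so W = −ΔU = -47200 J.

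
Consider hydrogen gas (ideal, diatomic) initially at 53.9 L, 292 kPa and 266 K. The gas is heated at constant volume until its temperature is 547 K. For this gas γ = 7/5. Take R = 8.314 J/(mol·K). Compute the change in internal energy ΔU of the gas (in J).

41600 J

n = P₁V₁/(RT₁) = 292×53.9/(8.314×266) = 7.12 mol.
Isochoric: V stays 53.9 L; P/T = const ⇒ T₂ = 547 K, P₂ = 600 kPa.
For an ideal gas ΔU = nCvΔT with Cv = (5/2)R = 20.8 J/(mol·K).
ΔU = 7.12×20.8×(547−266) = 41600 J.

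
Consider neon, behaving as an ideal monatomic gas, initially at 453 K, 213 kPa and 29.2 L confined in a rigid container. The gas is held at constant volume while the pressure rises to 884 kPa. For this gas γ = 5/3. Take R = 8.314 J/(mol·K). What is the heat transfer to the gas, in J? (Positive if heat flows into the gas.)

n = P₁V₁/(RT₁) = 213×29.2/(8.314×453) = 1.65 mol.
Isochoric: V stays 29.2 L; P/T = const ⇒ T₂ = 1880 K, P₂ = 884 kPa.
W = 0 (no volume change).
ΔU = nCvΔT = 1.65×12.5×(1880−453) = 29400 J.
Q = ΔU = 29400 J.

29400 J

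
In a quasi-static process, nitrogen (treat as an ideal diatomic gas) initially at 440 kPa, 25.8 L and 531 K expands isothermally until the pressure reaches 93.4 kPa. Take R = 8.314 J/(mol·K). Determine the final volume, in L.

122 L

Isothermal: T stays 531 K; PV = const ⇒ V₂ = 122 L, P₂ = 93.4 kPa.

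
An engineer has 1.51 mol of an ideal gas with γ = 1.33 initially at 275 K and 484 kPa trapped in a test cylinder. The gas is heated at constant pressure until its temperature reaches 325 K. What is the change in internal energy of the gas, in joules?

V₁ = nRT₁/P₁ = 1.51×8.314×275/484 = 7.13 L.
Isobaric: P stays 484 kPa; V/T = const ⇒ T₂ = 325 K, V₂ = 8.43 L.
For an ideal gas ΔU = nCvΔT with Cv = R/(γ−1) = 25.2 J/(mol·K).
ΔU = 1.51×25.2×(325−275) = 1900 J.

1900 J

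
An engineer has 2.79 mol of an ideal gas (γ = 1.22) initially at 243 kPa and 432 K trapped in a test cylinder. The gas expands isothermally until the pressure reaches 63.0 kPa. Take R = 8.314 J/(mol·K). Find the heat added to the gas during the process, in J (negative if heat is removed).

V₁ = nRT₁/P₁ = 2.79×8.314×432/243 = 41.2 L.
Isothermal: T stays 432 K; PV = const ⇒ V₂ = 159 L, P₂ = 63.0 kPa.
ΔU = 0 (ideal gas, T constant).
W = nRT ln(V₂/V₁) = 2.79×8.314×432×ln(3.86) = 13500 J.
Q = ΔU + W = 13500 J.

13500 J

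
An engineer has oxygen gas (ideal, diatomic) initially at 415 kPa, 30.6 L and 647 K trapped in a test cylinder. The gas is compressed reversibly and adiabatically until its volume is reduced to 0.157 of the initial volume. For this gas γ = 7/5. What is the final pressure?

5540 kPa

Adiabatic: TV^(γ−1) = const ⇒ T₂ = 647×(6.37)^0.400 = 1360 K; PV^γ = const ⇒ P₂ = 5540 kPa.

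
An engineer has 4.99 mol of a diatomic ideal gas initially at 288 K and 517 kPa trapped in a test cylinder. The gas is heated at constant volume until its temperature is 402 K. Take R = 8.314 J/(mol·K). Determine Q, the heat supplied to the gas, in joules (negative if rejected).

V₁ = nRT₁/P₁ = 4.99×8.314×288/517 = 23.1 L.
Isochoric: V stays 23.1 L; P/T = const ⇒ T₂ = 402 K, P₂ = 722 kPa.
W = 0 (no volume change).
ΔU = nCvΔT = 4.99×20.8×(402−288) = 11800 J.
Q = ΔU = 11800 J.

11800 J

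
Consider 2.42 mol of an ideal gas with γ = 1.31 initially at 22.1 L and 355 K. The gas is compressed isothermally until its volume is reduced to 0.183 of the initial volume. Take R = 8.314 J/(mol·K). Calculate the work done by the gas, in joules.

-12100 J

P₁ = nRT₁/V₁ = 2.42×8.314×355/22.1 = 323 kPa.
Isothermal: T stays 355 K; PV = const ⇒ V₂ = 4.04 L, P₂ = 1770 kPa.
W = nRT ln(V₂/V₁) = 2.42×8.314×355×ln(0.183) = -12100 J.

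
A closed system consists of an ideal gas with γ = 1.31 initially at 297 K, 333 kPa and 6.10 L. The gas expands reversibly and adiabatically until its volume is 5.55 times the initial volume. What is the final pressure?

35.3 kPa

Adiabatic: TV^(γ−1) = const ⇒ T₂ = 297×(0.180)^0.310 = 175 K; PV^γ = const ⇒ P₂ = 35.3 kPa.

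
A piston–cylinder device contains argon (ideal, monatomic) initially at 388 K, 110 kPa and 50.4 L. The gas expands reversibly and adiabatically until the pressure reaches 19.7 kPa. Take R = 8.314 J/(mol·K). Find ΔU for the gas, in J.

n = P₁V₁/(RT₁) = 110×50.4/(8.314×388) = 1.72 mol.
Adiabatic: T₂/T₁ = (P₂/P₁)^((γ−1)/γ) ⇒ T₂ = 388×(0.179)^0.400 = 195 K; V₂ = 141 L.
For an ideal gas ΔU = nCvΔT with Cv = (3/2)R = 12.5 J/(mol·K).
ΔU = 1.72×12.5×(195−388) = -4140 J.

-4140 J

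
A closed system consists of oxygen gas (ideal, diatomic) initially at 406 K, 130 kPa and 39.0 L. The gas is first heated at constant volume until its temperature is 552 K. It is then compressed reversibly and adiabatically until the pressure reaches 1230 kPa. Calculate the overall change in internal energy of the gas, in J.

17300 J

n = P₁V₁/(RT₁) = 130×39.0/(8.314×406) = 1.50 mol.
Step 1 — Isochoric: V stays 39.0 L; P/T = const ⇒ T₂ = 552 K, P₂ = 177 kPa.
W = 0 (no volume change).
ΔU = nCvΔT = 1.50×20.8×(552−406) = 4560 J.
Q = ΔU = 4560 J.
State after step 1: P = 177 kPa, V = 39.0 L, T = 552 K.
Step 2 — Adiabatic: T₂/T₁ = (P₂/P₁)^((γ−1)/γ) ⇒ T₂ = 552×(6.96)^0.286 = 961 K; V₂ = 9.76 L.
ΔU = nCvΔT = 1.50×20.8×(961−552) = 12800 J.
Q = 0 for an adiabatic process, so W = −ΔU = -12800 J.
Net over both steps: W = -12800 J, Q = 4560 J, ΔU = 17300 J.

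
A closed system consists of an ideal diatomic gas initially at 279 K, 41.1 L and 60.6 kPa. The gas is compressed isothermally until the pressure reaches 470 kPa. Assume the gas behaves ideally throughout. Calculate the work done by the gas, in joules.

n = P₁V₁/(RT₁) = 60.6×41.1/(8.314×279) = 1.07 mol.
Isothermal: T stays 279 K; PV = const ⇒ V₂ = 5.30 L, P₂ = 470 kPa.
W = nRT ln(V₂/V₁) = 1.07×8.314×279×ln(0.129) = -5100 J.

-5100 J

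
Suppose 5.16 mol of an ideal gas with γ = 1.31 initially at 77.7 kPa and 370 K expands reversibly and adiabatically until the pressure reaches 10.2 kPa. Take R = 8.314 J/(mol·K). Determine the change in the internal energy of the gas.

-19500 J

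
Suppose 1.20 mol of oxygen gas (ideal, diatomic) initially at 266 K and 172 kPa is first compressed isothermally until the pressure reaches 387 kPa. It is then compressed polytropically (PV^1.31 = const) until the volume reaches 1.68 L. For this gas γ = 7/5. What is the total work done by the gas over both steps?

-6830 J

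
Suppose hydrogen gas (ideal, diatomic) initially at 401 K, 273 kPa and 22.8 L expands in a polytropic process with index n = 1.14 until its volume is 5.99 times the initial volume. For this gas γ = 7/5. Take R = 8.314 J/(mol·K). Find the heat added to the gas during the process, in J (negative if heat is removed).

n = P₁V₁/(RT₁) = 273×22.8/(8.314×401) = 1.87 mol.
Polytropic n=1.14: T₂ = T₁(V₁/V₂)^(n−1) = 401×(0.167)^0.14 = 312 K; P₂ = P₁(V₁/V₂)^n = 35.5 kPa.
W = (P₁V₁−P₂V₂)/(n−1) = (273×22.8−35.5×137)/0.14 = 9860 J.
ΔU = nCvΔT = 1.87×20.8×(312−401) = -3450 J.
Q = ΔU + W = 6410 J.

6410 J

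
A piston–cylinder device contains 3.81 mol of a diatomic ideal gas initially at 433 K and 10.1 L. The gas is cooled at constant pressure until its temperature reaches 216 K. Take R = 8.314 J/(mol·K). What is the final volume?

5.04 L

P₁ = nRT₁/V₁ = 3.81×8.314×433/10.1 = 1360 kPa.
Isobaric: P stays 1360 kPa; V/T = const ⇒ T₂ = 216 K, V₂ = 5.04 L.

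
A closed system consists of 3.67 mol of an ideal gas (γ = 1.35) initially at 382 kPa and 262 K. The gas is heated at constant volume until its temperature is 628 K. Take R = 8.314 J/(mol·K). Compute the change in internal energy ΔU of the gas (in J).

31900 J

V₁ = nRT₁/P₁ = 3.67×8.314×262/382 = 20.9 L.
Isochoric: V stays 20.9 L; P/T = const ⇒ T₂ = 628 K, P₂ = 916 kPa.
For an ideal gas ΔU = nCvΔT with Cv = R/(γ−1) = 23.8 J/(mol·K).
ΔU = 3.67×23.8×(628−262) = 31900 J.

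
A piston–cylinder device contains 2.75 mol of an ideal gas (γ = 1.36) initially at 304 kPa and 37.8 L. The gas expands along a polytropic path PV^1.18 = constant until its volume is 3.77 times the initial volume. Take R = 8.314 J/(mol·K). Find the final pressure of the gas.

T₁ = P₁V₁/(nR) = 304×37.8/(2.75×8.314) = 503 K.
Polytropic n=1.18: T₂ = T₁(V₁/V₂)^(n−1) = 503×(0.265)^0.18 = 396 K; P₂ = P₁(V₁/V₂)^n = 63.5 kPa.

63.5 kPa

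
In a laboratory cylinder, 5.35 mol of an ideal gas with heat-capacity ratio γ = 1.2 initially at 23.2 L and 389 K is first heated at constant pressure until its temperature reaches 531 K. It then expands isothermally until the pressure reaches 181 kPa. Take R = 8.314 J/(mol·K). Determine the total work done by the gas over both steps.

P₁ = nRT₁/V₁ = 5.35×8.314×389/23.2 = 746 kPa.
Step 1 — Isobaric: P stays 746 kPa; V/T = const ⇒ T₂ = 531 K, V₂ = 31.7 L.
W = PΔV = 746×(31.7−23.2) kPa·L = 6320 J.
ΔU = nCvΔT = 5.35×41.6×(531−389) = 31600 J.
Q = ΔU + W = nCpΔT = 37900 J.
State after step 1: P = 746 kPa, V = 31.7 L, T = 531 K.
Step 2 — Isothermal: T stays 531 K; PV = const ⇒ V₂ = 130 L, P₂ = 181 kPa.
ΔU = 0 (ideal gas, T constant).
W = nRT ln(V₂/V₁) = 5.35×8.314×531×ln(4.12) = 33400 J.
Q = ΔU + W = 33400 J.
Net over both steps: W = 39800 J, Q = 71300 J, ΔU = 31600 J.

39800 J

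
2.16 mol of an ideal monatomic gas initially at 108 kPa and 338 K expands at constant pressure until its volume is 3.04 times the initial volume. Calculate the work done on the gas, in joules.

-12400 J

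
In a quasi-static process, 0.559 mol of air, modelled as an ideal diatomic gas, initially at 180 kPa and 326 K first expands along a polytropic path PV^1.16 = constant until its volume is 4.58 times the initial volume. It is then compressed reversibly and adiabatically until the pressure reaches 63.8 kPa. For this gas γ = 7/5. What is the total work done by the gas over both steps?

V₁ = nRT₁/P₁ = 0.559×8.314×326/180 = 8.42 L.
Step 1 — Polytropic n=1.16: T₂ = T₁(V₁/V₂)^(n−1) = 326×(0.218)^0.16 = 256 K; P₂ = P₁(V₁/V₂)^n = 30.8 kPa.
W = (P₁V₁−P₂V₂)/(n−1) = (180×8.42−30.8×38.6)/0.16 = 2050 J.
ΔU = nCvΔT = 0.559×20.8×(256−326) = -819 J.
Q = ΔU + W = 1230 J.
State after step 1: P = 30.8 kPa, V = 38.6 L, T = 256 K.
Step 2 — Adiabatic: T₂/T₁ = (P₂/P₁)^((γ−1)/γ) ⇒ T₂ = 256×(2.07)^0.286 = 315 K; V₂ = 22.9 L.
ΔU = nCvΔT = 0.559×20.8×(315−256) = 686 J.
Q = 0 for an adiabatic process, so W = −ΔU = -686 J.
Net over both steps: W = 1360 J, Q = 1230 J, ΔU = -132 J.

1360 J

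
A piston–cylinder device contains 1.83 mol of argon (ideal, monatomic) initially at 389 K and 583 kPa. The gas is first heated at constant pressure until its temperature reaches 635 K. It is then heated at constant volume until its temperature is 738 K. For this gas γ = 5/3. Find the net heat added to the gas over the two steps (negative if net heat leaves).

11700 J

V₁ = nRT₁/P₁ = 1.83×8.314×389/583 = 10.2 L.
Step 1 — Isobaric: P stays 583 kPa; V/T = const ⇒ T₂ = 635 K, V₂ = 16.6 L.
W = PΔV = 583×(16.6−10.2) kPa·L = 3740 J.
ΔU = nCvΔT = 1.83×12.5×(635−389) = 5610 J.
Q = ΔU + W = nCpΔT = 9360 J.
State after step 1: P = 583 kPa, V = 16.6 L, T = 635 K.
Step 2 — Isochoric: V stays 16.6 L; P/T = const ⇒ T₂ = 738 K, P₂ = 678 kPa.
W = 0 (no volume change).
ΔU = nCvΔT = 1.83×12.5×(738−635) = 2350 J.
Q = ΔU = 2350 J.
Net over both steps: W = 3740 J, Q = 11700 J, ΔU = 7960 J.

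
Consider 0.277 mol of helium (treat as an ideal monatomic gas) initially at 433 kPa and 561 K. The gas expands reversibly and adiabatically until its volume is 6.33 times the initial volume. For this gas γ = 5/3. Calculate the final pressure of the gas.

20.0 kPa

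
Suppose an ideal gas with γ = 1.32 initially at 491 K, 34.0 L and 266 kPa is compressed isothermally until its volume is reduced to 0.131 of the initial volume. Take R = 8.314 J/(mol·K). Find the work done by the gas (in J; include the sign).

-18400 J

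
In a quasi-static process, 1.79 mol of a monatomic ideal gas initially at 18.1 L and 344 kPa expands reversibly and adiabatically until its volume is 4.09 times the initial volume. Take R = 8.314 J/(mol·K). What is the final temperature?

164 K

T₁ = P₁V₁/(nR) = 344×18.1/(1.79×8.314) = 418 K.
Adiabatic: TV^(γ−1) = const ⇒ T₂ = 418×(0.244)^0.667 = 164 K; PV^γ = const ⇒ P₂ = 32.9 kPa.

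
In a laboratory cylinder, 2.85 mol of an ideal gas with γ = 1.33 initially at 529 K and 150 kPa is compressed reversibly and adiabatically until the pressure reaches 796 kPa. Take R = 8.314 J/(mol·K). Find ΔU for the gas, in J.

19500 J

V₁ = nRT₁/P₁ = 2.85×8.314×529/150 = 83.6 L.
Adiabatic: T₂/T₁ = (P₂/P₁)^((γ−1)/γ) ⇒ T₂ = 529×(5.31)^0.248 = 800 K; V₂ = 23.8 L.
For an ideal gas ΔU = nCvΔT with Cv = R/(γ−1) = 25.2 J/(mol·K).
ΔU = 2.85×25.2×(800−529) = 19500 J.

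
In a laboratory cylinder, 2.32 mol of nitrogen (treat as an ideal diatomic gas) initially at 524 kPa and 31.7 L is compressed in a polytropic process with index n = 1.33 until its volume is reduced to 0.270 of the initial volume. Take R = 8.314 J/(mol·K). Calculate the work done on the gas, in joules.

T₁ = P₁V₁/(nR) = 524×31.7/(2.32×8.314) = 861 K.
Polytropic n=1.33: T₂ = T₁(V₁/V₂)^(n−1) = 861×(3.70)^0.33 = 1330 K; P₂ = P₁(V₁/V₂)^n = 2990 kPa.
W = (P₁V₁−P₂V₂)/(n−1) = (524×31.7−2990×8.56)/0.33 = -27200 J.
Work done on the gas = −W_by = 27200 J.

27200 J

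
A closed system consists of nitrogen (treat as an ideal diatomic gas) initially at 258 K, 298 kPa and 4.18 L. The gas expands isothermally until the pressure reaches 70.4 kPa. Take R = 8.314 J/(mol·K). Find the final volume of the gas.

Isothermal: T stays 258 K; PV = const ⇒ V₂ = 17.7 L, P₂ = 70.4 kPa.

17.7 L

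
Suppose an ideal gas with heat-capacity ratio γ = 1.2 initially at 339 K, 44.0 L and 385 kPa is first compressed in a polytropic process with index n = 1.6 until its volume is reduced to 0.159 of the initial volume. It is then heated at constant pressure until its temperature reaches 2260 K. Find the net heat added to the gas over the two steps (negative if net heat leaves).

n = P₁V₁/(RT₁) = 385×44.0/(8.314×339) = 6.01 mol.
Step 1 — Polytropic n=1.6: T₂ = T₁(V₁/V₂)^(n−1) = 339×(6.29)^0.60 = 1020 K; P₂ = P₁(V₁/V₂)^n = 7300 kPa.
W = (P₁V₁−P₂V₂)/(n−1) = (385×44.0−7300×7.00)/0.60 = -56900 J.
ΔU = nCvΔT = 6.01×41.6×(1020−339) = 171000 J.
Q = ΔU + W = 114000 J.
State after step 1: P = 7300 kPa, V = 7.00 L, T = 1020 K.
Step 2 — Isobaric: P stays 7300 kPa; V/T = const ⇒ T₂ = 2260 K, V₂ = 15.5 L.
W = PΔV = 7300×(15.5−7.00) kPa·L = 61900 J.
ΔU = nCvΔT = 6.01×41.6×(2260−1020) = 309000 J.
Q = ΔU + W = nCpΔT = 371000 J.
Net over both steps: W = 5010 J, Q = 485000 J, ΔU = 480000 J.

485000 J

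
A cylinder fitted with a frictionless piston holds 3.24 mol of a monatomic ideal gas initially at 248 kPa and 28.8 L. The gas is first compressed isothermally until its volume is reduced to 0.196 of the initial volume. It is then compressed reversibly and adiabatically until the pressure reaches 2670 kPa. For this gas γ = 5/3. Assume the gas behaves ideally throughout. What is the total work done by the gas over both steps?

-15400 J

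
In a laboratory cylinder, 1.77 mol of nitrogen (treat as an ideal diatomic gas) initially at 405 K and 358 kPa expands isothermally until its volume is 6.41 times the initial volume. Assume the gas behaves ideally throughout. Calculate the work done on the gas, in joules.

V₁ = nRT₁/P₁ = 1.77×8.314×405/358 = 16.6 L.
Isothermal: T stays 405 K; PV = const ⇒ V₂ = 107 L, P₂ = 55.9 kPa.
W = nRT ln(V₂/V₁) = 1.77×8.314×405×ln(6.41) = 11100 J.
Work done on the gas = −W_by = -11100 J.

-11100 J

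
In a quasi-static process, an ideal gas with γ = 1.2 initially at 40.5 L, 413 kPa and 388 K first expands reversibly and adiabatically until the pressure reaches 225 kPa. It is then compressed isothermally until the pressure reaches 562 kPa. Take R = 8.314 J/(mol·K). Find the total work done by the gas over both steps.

-5790 J

n = P₁V₁/(RT₁) = 413×40.5/(8.314×388) = 5.19 mol.
Step 1 — Adiabatic: T₂/T₁ = (P₂/P₁)^((γ−1)/γ) ⇒ T₂ = 388×(0.545)^0.167 = 351 K; V₂ = 67.2 L.
ΔU = nCvΔT = 5.19×41.6×(351−388) = -8050 J.
Q = 0 for an adiabatic process, so W = −ΔU = 8050 J.
State after step 1: P = 225 kPa, V = 67.2 L, T = 351 K.
Step 2 — Isothermal: T stays 351 K; PV = const ⇒ V₂ = 26.9 L, P₂ = 562 kPa.
ΔU = 0 (ideal gas, T constant).
W = nRT ln(V₂/V₁) = 5.19×8.314×351×ln(0.400) = -13800 J.
Q = ΔU + W = -13800 J.
Net over both steps: W = -5790 J, Q = -13800 J, ΔU = -8050 J.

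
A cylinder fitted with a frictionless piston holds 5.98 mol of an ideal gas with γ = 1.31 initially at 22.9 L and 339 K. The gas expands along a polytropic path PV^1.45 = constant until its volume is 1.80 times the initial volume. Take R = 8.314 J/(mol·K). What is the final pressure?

P₁ = nRT₁/V₁ = 5.98×8.314×339/22.9 = 736 kPa.
Polytropic n=1.45: T₂ = T₁(V₁/V₂)^(n−1) = 339×(0.556)^0.45 = 260 K; P₂ = P₁(V₁/V₂)^n = 314 kPa.

314 kPa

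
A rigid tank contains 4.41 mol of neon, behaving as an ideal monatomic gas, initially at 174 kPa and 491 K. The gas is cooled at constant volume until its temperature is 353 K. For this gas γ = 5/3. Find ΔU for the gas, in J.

-7590 J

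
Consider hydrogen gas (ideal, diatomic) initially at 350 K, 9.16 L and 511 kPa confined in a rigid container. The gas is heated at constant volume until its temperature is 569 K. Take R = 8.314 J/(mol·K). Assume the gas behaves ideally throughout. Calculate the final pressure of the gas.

831 kPa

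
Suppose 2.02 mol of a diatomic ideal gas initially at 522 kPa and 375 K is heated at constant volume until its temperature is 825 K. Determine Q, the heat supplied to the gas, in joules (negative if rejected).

V₁ = nRT₁/P₁ = 2.02×8.314×375/522 = 12.1 L.
Isochoric: V stays 12.1 L; P/T = const ⇒ T₂ = 825 K, P₂ = 1150 kPa.
W = 0 (no volume change).
ΔU = nCvΔT = 2.02×20.8×(825−375) = 18900 J.
Q = ΔU = 18900 J.

18900 J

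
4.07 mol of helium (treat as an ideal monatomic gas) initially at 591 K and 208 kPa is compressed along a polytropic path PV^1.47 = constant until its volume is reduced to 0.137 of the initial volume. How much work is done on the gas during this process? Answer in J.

V₁ = nRT₁/P₁ = 4.07×8.314×591/208 = 96.1 L.
Polytropic n=1.47: T₂ = T₁(V₁/V₂)^(n−1) = 591×(7.30)^0.47 = 1500 K; P₂ = P₁(V₁/V₂)^n = 3860 kPa.
W = (P₁V₁−P₂V₂)/(n−1) = (208×96.1−3860×13.2)/0.47 = -65800 J.
Work done on the gas = −W_by = 65800 J.

65800 J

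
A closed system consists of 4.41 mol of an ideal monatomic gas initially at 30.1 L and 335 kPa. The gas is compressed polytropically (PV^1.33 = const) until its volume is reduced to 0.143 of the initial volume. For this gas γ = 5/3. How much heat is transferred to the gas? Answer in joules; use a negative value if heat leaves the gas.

T₁ = P₁V₁/(nR) = 335×30.1/(4.41×8.314) = 275 K.
Polytropic n=1.33: T₂ = T₁(V₁/V₂)^(n−1) = 275×(6.99)^0.33 = 523 K; P₂ = P₁(V₁/V₂)^n = 4450 kPa.
W = (P₁V₁−P₂V₂)/(n−1) = (335×30.1−4450×4.30)/0.33 = -27500 J.
ΔU = nCvΔT = 4.41×12.5×(523−275) = 13600 J.
Q = ΔU + W = -13900 J.

-13900 J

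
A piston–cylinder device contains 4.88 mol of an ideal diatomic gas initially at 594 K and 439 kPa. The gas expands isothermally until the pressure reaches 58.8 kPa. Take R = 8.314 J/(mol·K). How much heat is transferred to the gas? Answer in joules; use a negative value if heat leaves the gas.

V₁ = nRT₁/P₁ = 4.88×8.314×594/439 = 54.9 L.
Isothermal: T stays 594 K; PV = const ⇒ V₂ = 410 L, P₂ = 58.8 kPa.
ΔU = 0 (ideal gas, T constant).
W = nRT ln(V₂/V₁) = 4.88×8.314×594×ln(7.47) = 48400 J.
Q = ΔU + W = 48400 J.

48400 J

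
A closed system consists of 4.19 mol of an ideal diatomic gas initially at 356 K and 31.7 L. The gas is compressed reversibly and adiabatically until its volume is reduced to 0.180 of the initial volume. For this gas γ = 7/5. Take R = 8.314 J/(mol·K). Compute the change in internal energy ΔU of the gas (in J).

P₁ = nRT₁/V₁ = 4.19×8.314×356/31.7 = 391 kPa.
Adiabatic: TV^(γ−1) = const ⇒ T₂ = 356×(5.56)^0.400 = 707 K; PV^γ = const ⇒ P₂ = 4320 kPa.
For an ideal gas ΔU = nCvΔT with Cv = (5/2)R = 20.8 J/(mol·K).
ΔU = 4.19×20.8×(707−356) = 30600 J.

30600 J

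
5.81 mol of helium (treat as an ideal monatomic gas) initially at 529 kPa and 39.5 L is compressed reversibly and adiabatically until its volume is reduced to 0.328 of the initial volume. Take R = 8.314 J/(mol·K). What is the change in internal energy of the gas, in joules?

34600 J

T₁ = P₁V₁/(nR) = 529×39.5/(5.81×8.314) = 433 K.
Adiabatic: TV^(γ−1) = const ⇒ T₂ = 433×(3.05)^0.667 = 910 K; PV^γ = const ⇒ P₂ = 3390 kPa.
For an ideal gas ΔU = nCvΔT with Cv = (3/2)R = 12.5 J/(mol·K).
ΔU = 5.81×12.5×(910−433) = 34600 J.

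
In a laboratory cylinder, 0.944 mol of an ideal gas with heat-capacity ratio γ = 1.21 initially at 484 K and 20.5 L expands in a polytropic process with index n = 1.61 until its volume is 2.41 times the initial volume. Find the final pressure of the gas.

P₁ = nRT₁/V₁ = 0.944×8.314×484/20.5 = 185 kPa.
Polytropic n=1.61: T₂ = T₁(V₁/V₂)^(n−1) = 484×(0.415)^0.61 = 283 K; P₂ = P₁(V₁/V₂)^n = 45.0 kPa.

45.0 kPa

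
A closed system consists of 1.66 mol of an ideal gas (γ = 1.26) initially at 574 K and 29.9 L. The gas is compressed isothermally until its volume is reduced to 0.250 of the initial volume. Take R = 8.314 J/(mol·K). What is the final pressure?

P₁ = nRT₁/V₁ = 1.66×8.314×574/29.9 = 265 kPa.
Isothermal: T stays 574 K; PV = const ⇒ V₂ = 7.47 L, P₂ = 1060 kPa.

1060 kPa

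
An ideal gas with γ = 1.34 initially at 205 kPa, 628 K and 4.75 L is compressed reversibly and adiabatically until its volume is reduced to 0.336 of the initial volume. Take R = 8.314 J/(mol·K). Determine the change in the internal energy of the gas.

n = P₁V₁/(RT₁) = 205×4.75/(8.314×628) = 0.186 mol.
Adiabatic: TV^(γ−1) = const ⇒ T₂ = 628×(2.98)^0.340 = 910 K; PV^γ = const ⇒ P₂ = 884 kPa.
For an ideal gas ΔU = nCvΔT with Cv = R/(γ−1) = 24.5 J/(mol·K).
ΔU = 0.186×24.5×(910−628) = 1290 J.

1290 J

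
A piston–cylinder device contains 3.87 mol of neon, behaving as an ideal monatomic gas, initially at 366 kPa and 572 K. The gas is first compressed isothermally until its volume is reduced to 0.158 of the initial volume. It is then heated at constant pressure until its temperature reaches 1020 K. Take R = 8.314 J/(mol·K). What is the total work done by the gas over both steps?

-19500 J

V₁ = nRT₁/P₁ = 3.87×8.314×572/366 = 50.3 L.
Step 1 — Isothermal: T stays 572 K; PV = const ⇒ V₂ = 7.94 L, P₂ = 2320 kPa.
ΔU = 0 (ideal gas, T constant).
W = nRT ln(V₂/V₁) = 3.87×8.314×572×ln(0.158) = -34000 J.
Q = ΔU + W = -34000 J.
State after step 1: P = 2320 kPa, V = 7.94 L, T = 572 K.
Step 2 — Isobaric: P stays 2320 kPa; V/T = const ⇒ T₂ = 1020 K, V₂ = 14.2 L.
W = PΔV = 2320×(14.2−7.94) kPa·L = 14400 J.
ΔU = nCvΔT = 3.87×12.5×(1020−572) = 21600 J.
Q = ΔU + W = nCpΔT = 36000 J.
Net over both steps: W = -19500 J, Q = 2080 J, ΔU = 21600 J.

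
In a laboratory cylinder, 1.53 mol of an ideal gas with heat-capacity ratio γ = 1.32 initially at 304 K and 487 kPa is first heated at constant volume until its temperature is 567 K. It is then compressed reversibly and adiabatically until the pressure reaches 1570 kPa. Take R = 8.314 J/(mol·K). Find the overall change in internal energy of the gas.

V₁ = nRT₁/P₁ = 1.53×8.314×304/487 = 7.94 L.
Step 1 — Isochoric: V stays 7.94 L; P/T = const ⇒ T₂ = 567 K, P₂ = 908 kPa.
W = 0 (no volume change).
ΔU = nCvΔT = 1.53×26.0×(567−304) = 10500 J.
Q = ΔU = 10500 J.
State after step 1: P = 908 kPa, V = 7.94 L, T = 567 K.
Step 2 — Adiabatic: T₂/T₁ = (P₂/P₁)^((γ−1)/γ) ⇒ T₂ = 567×(1.73)^0.242 = 647 K; V₂ = 5.25 L.
ΔU = nCvΔT = 1.53×26.0×(647−567) = 3200 J.
Q = 0 for an adiabatic process, so W = −ΔU = -3200 J.
Net over both steps: W = -3200 J, Q = 10500 J, ΔU = 13700 J.

13700 J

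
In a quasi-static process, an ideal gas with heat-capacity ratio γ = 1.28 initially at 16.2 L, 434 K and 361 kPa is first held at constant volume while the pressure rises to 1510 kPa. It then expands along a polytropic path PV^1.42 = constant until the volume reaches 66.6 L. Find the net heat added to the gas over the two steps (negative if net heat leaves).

53400 J

n = P₁V₁/(RT₁) = 361×16.2/(8.314×434) = 1.62 mol.
Step 1 — Isochoric: V stays 16.2 L; P/T = const ⇒ T₂ = 1820 K, P₂ = 1510 kPa.
W = 0 (no volume change).
ΔU = nCvΔT = 1.62×29.7×(1820−434) = 66500 J.
Q = ΔU = 66500 J.
State after step 1: P = 1510 kPa, V = 16.2 L, T = 1820 K.
Step 2 — Polytropic n=1.42: T₂ = T₁(V₁/V₂)^(n−1) = 1820×(0.243)^0.42 = 1000 K; P₂ = P₁(V₁/V₂)^n = 203 kPa.
W = (P₁V₁−P₂V₂)/(n−1) = (1510×16.2−203×66.6)/0.42 = 26100 J.
ΔU = nCvΔT = 1.62×29.7×(1000−1820) = -39100 J.
Q = ΔU + W = -13000 J.
Net over both steps: W = 26100 J, Q = 53400 J, ΔU = 27400 J.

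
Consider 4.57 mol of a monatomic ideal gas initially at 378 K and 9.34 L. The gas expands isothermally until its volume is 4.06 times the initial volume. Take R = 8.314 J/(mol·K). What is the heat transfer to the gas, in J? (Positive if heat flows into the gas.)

20100 J

P₁ = nRT₁/V₁ = 4.57×8.314×378/9.34 = 1540 kPa.
Isothermal: T stays 378 K; PV = const ⇒ V₂ = 37.9 L, P₂ = 379 kPa.
ΔU = 0 (ideal gas, T constant).
W = nRT ln(V₂/V₁) = 4.57×8.314×378×ln(4.06) = 20100 J.
Q = ΔU + W = 20100 J.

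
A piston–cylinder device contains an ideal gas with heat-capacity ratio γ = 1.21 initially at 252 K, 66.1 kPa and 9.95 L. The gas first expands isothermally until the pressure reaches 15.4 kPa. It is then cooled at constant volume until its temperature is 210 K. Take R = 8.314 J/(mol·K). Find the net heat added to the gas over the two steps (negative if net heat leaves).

436 J

n = P₁V₁/(RT₁) = 66.1×9.95/(8.314×252) = 0.314 mol.
Step 1 — Isothermal: T stays 252 K; PV = const ⇒ V₂ = 42.7 L, P₂ = 15.4 kPa.
ΔU = 0 (ideal gas, T constant).
W = nRT ln(V₂/V₁) = 0.314×8.314×252×ln(4.29) = 958 J.
Q = ΔU + W = 958 J.
State after step 1: P = 15.4 kPa, V = 42.7 L, T = 252 K.
Step 2 — Isochoric: V stays 42.7 L; P/T = const ⇒ T₂ = 210 K, P₂ = 12.8 kPa.
W = 0 (no volume change).
ΔU = nCvΔT = 0.314×39.6×(210−252) = -522 J.
Q = ΔU = -522 J.
Net over both steps: W = 958 J, Q = 436 J, ΔU = -522 J.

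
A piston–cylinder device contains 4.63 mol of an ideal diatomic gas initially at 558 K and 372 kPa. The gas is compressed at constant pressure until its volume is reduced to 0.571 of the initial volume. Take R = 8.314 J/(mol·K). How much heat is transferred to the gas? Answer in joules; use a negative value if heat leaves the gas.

-32300 J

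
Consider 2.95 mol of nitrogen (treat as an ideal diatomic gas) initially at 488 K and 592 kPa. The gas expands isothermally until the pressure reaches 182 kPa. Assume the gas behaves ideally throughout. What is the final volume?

65.8 L

V₁ = nRT₁/P₁ = 2.95×8.314×488/592 = 20.2 L.
Isothermal: T stays 488 K; PV = const ⇒ V₂ = 65.8 L, P₂ = 182 kPa.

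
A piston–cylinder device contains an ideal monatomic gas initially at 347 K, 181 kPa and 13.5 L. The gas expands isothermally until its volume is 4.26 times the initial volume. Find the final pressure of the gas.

42.5 kPa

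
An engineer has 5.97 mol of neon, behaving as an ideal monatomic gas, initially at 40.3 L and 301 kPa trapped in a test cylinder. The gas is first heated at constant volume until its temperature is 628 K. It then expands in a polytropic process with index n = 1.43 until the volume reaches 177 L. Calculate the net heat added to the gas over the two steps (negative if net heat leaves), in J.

40700 J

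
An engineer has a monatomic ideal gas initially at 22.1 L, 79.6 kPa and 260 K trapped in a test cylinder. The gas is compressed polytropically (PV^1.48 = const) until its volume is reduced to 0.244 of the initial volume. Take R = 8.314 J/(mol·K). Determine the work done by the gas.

n = P₁V₁/(RT₁) = 79.6×22.1/(8.314×260) = 0.814 mol.
Polytropic n=1.48: T₂ = T₁(V₁/V₂)^(n−1) = 260×(4.10)^0.48 = 512 K; P₂ = P₁(V₁/V₂)^n = 642 kPa.
W = (P₁V₁−P₂V₂)/(n−1) = (79.6×22.1−642×5.39)/0.48 = -3550 J.

-3550 J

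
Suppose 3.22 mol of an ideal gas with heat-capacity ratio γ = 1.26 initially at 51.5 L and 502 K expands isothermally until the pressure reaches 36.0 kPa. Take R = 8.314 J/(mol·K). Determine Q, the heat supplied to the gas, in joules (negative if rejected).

P₁ = nRT₁/V₁ = 3.22×8.314×502/51.5 = 261 kPa.
Isothermal: T stays 502 K; PV = const ⇒ V₂ = 373 L, P₂ = 36.0 kPa.
ΔU = 0 (ideal gas, T constant).
W = nRT ln(V₂/V₁) = 3.22×8.314×502×ln(7.25) = 26600 J.
Q = ΔU + W = 26600 J.

26600 J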